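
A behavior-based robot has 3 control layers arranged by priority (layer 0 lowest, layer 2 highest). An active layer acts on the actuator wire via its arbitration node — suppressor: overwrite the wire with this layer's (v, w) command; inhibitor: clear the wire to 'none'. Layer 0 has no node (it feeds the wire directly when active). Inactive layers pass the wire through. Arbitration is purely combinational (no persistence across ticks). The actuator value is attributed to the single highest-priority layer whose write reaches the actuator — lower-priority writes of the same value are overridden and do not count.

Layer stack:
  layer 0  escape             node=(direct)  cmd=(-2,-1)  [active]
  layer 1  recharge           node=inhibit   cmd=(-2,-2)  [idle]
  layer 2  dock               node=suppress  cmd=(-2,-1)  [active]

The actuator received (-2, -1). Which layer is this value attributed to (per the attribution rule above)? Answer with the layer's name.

dock

layer 0 (escape) active — direct: (-2, -1)
layer 1 (recharge) idle — unchanged: (-2, -1)
layer 2 (dock) active — suppresses: (-2, -1)
→ actuator (-2, -1)
last writer: layer 2 = dock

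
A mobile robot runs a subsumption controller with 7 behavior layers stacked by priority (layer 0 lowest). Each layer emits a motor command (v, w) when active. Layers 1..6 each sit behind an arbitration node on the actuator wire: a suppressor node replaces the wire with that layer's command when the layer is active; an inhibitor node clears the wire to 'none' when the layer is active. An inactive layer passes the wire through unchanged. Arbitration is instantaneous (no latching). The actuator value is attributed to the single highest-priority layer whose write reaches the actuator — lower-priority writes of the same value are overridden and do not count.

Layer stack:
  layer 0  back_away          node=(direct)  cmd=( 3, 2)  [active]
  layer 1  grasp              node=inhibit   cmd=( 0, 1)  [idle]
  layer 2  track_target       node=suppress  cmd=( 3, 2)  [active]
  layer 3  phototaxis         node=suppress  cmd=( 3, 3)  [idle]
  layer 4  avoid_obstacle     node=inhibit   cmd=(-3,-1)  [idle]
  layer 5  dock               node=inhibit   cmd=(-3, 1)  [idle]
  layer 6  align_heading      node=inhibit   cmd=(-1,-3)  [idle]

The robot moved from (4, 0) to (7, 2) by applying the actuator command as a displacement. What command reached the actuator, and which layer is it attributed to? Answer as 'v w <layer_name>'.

displacement = (7, 2) − (4, 0) = (3, 2)
[0] back_away on; wire := (3, 2)
[1] grasp off; pass (3, 2)
[2] track_target on (suppress); wire := (3, 2)
[3] phototaxis off; pass (3, 2)
[4] avoid_obstacle off; pass (3, 2)
[5] dock off; pass (3, 2)
[6] align_heading off; pass (3, 2)
output (3, 2) — from layer 2 (track_target)

3 2 track_target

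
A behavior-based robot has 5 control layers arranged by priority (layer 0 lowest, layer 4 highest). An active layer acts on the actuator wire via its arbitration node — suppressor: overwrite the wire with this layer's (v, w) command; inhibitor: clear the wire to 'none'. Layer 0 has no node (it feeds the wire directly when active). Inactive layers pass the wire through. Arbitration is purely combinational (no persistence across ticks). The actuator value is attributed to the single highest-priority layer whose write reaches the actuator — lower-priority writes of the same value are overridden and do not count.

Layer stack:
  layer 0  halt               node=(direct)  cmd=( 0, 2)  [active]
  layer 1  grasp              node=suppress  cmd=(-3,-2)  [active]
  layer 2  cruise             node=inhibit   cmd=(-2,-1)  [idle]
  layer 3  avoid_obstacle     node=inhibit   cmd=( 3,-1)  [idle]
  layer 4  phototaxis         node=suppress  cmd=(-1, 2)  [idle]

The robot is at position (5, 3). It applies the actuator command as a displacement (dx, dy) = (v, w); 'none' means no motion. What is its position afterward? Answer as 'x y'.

2 1

L0 halt: active, feeds wire = (0, 2)
L1 grasp: active, suppressor → wire = (-3, -2)
L2 cruise: idle → wire stays (-3, -2)
L3 avoid_obstacle: idle → wire stays (-3, -2)
L4 phototaxis: idle → wire stays (-3, -2)
actuator = (-3, -2)
position: (5, 3) + (-3, -2) = (2, 1)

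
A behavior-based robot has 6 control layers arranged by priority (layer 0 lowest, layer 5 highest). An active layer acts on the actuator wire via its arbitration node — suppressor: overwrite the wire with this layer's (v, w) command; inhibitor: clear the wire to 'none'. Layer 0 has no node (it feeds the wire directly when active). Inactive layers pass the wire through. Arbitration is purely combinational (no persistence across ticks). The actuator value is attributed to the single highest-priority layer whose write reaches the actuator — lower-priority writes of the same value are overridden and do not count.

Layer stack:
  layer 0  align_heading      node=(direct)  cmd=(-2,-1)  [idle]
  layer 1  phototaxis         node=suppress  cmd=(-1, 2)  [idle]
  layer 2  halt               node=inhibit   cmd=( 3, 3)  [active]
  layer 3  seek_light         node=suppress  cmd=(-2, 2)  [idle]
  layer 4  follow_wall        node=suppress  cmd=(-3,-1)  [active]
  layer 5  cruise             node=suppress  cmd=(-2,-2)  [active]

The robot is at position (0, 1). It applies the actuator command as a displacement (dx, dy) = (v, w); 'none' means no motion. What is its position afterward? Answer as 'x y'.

-2 -1

L0 align_heading: idle → wire = none
L1 phototaxis: idle → wire stays none
L2 halt: active, inhibitor → wire = none
L3 seek_light: idle → wire stays none
L4 follow_wall: active, suppressor → wire = (-3, -1)
L5 cruise: active, suppressor → wire = (-2, -2)
actuator = (-2, -2)
position: (0, 1) + (-2, -2) = (-2, -1)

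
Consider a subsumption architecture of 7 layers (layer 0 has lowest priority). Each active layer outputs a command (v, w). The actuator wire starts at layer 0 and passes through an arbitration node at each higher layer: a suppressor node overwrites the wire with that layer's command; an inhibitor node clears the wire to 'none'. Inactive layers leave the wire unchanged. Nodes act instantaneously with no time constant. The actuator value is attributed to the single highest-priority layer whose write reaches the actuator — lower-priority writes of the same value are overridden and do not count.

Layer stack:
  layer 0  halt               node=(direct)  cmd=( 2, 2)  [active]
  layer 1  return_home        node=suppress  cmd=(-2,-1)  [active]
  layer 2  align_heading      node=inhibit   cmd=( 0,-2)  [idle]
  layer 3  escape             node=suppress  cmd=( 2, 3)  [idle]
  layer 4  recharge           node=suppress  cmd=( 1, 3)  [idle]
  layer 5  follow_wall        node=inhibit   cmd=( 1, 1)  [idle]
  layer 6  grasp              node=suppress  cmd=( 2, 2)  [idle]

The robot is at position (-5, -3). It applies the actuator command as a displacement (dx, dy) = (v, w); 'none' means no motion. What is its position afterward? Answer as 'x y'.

-7 -4

layer 0 (halt) active — direct: (2, 2)
layer 1 (return_home) active — suppresses: (-2, -1)
layer 2 (align_heading) idle — unchanged: (-2, -1)
layer 3 (escape) idle — unchanged: (-2, -1)
layer 4 (recharge) idle — unchanged: (-2, -1)
layer 5 (follow_wall) idle — unchanged: (-2, -1)
layer 6 (grasp) idle — unchanged: (-2, -1)
→ actuator (-2, -1)
position: (-5, -3) + (-2, -1) = (-7, -4)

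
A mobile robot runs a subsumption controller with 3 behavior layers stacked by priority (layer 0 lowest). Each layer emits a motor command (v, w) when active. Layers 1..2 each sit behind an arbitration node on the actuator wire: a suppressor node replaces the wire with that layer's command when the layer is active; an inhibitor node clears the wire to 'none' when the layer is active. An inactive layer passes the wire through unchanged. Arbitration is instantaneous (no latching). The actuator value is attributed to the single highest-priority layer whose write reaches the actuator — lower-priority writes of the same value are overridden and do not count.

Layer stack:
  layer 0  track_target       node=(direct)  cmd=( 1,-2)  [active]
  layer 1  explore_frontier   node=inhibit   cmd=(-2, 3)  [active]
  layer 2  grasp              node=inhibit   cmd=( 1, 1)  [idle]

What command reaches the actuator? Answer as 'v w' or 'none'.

none

[0] track_target on; wire := (1, -2)
[1] explore_frontier on (inhibit); wire := none
[2] grasp off; pass none
output none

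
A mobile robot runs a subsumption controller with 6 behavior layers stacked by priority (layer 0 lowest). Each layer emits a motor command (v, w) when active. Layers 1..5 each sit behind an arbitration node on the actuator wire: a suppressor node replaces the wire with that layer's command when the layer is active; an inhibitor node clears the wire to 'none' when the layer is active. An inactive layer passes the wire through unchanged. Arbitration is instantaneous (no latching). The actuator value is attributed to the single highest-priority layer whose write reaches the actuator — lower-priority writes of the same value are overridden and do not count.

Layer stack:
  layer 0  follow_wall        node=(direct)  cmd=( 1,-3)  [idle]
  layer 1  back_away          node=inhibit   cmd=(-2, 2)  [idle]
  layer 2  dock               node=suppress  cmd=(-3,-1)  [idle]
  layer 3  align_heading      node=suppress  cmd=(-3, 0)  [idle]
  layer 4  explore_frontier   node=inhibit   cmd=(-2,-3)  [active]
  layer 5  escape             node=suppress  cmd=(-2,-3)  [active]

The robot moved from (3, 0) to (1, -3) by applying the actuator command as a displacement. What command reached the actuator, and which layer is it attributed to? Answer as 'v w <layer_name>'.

displacement = (1, -3) − (3, 0) = (-2, -3)
[0] follow_wall off; wire := none
[1] back_away off; pass none
[2] dock off; pass none
[3] align_heading off; pass none
[4] explore_frontier on (inhibit); wire := none
[5] escape on (suppress); wire := (-2, -3)
output (-2, -3) — from layer 5 (escape)

-2 -3 escape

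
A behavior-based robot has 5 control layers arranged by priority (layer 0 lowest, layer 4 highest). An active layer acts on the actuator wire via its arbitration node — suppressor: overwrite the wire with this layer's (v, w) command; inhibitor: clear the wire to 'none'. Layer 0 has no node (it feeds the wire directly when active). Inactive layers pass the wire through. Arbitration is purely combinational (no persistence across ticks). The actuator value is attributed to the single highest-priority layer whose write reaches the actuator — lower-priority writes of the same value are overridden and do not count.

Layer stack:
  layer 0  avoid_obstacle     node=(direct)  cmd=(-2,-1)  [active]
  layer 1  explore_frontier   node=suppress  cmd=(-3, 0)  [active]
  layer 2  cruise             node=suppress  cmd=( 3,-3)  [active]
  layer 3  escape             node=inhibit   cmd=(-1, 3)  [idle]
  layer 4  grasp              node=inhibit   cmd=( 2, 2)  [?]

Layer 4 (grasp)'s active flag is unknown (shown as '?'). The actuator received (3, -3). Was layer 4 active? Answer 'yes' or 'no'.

no

If layer 4 is active=yes:
  actuator would be none
If layer 4 is active=no:
  actuator would be (3, -3)
Observed (3, -3), so layer 4 was idle.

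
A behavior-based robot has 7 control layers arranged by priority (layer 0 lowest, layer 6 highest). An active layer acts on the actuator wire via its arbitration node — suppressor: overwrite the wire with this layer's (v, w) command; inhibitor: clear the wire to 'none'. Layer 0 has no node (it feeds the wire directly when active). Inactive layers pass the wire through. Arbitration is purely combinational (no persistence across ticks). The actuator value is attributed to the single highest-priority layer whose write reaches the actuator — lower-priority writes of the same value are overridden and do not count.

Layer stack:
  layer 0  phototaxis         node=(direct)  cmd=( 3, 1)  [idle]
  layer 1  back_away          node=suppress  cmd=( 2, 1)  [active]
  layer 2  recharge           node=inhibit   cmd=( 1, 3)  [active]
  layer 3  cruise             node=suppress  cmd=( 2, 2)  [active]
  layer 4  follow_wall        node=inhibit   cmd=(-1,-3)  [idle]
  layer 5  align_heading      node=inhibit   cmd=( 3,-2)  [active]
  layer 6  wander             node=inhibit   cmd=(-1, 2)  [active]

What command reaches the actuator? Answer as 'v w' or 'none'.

none

[0] phototaxis off; wire := none
[1] back_away on (suppress); wire := (2, 1)
[2] recharge on (inhibit); wire := none
[3] cruise on (suppress); wire := (2, 2)
[4] follow_wall off; pass (2, 2)
[5] align_heading on (inhibit); wire := none
[6] wander on (inhibit); wire := none
output none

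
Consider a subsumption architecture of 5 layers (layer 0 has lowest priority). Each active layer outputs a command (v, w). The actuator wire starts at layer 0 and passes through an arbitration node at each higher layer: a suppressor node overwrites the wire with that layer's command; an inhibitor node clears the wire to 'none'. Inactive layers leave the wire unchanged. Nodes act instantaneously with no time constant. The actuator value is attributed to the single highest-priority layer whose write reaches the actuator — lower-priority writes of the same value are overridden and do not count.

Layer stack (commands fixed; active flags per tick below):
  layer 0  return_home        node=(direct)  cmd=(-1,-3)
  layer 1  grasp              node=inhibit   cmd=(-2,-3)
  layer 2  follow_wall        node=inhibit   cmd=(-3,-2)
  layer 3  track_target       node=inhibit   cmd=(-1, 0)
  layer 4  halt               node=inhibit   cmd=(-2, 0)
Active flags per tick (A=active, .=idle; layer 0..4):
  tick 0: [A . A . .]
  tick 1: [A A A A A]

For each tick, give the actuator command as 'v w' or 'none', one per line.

none
none

tick 0:
  L0 return_home: active, feeds wire = (-1, -3)
  L1 grasp: idle → wire stays (-1, -3)
  L2 follow_wall: active, inhibitor → wire = none
  L3 track_target: idle → wire stays none
  L4 halt: idle → wire stays none
  actuator = none
tick 1:
  L0 return_home: active, feeds wire = (-1, -3)
  L1 grasp: active, inhibitor → wire = none
  L2 follow_wall: active, inhibitor → wire = none
  L3 track_target: active, inhibitor → wire = none
  L4 halt: active, inhibitor → wire = none
  actuator = none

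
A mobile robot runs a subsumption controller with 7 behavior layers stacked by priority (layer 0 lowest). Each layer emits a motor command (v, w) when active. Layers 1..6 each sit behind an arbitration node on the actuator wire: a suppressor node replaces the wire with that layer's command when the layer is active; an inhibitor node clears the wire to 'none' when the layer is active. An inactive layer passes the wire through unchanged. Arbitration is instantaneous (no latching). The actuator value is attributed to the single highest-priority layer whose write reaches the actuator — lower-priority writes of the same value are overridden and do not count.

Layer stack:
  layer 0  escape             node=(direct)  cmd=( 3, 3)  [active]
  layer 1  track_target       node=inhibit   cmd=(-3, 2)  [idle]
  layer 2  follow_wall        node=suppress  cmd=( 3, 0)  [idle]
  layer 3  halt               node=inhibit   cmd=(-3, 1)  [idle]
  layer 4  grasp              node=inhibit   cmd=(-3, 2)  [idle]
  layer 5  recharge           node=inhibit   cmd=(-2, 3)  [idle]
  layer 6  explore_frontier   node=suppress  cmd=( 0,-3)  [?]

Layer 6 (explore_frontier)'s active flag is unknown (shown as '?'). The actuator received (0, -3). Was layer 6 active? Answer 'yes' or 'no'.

yes

If layer 6 is active=yes:
  actuator would be (0, -3)
If layer 6 is active=no:
  actuator would be (3, 3)
Observed (0, -3), so layer 6 was active.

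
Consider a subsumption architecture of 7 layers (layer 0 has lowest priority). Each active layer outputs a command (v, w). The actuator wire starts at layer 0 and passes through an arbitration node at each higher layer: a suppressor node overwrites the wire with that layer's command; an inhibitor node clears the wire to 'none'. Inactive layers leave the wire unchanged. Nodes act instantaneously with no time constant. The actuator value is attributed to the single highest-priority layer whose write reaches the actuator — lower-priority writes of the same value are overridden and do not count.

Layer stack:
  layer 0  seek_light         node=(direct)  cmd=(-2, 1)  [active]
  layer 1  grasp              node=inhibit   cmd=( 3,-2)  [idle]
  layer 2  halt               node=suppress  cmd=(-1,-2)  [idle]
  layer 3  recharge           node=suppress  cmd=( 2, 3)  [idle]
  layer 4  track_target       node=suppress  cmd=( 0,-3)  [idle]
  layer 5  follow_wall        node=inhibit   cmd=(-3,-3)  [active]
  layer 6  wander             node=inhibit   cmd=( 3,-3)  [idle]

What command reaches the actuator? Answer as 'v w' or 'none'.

L0 seek_light: active, feeds wire = (-2, 1)
L1 grasp: idle → wire stays (-2, 1)
L2 halt: idle → wire stays (-2, 1)
L3 recharge: idle → wire stays (-2, 1)
L4 track_target: idle → wire stays (-2, 1)
L5 follow_wall: active, inhibitor → wire = none
L6 wander: idle → wire stays none
actuator = none

none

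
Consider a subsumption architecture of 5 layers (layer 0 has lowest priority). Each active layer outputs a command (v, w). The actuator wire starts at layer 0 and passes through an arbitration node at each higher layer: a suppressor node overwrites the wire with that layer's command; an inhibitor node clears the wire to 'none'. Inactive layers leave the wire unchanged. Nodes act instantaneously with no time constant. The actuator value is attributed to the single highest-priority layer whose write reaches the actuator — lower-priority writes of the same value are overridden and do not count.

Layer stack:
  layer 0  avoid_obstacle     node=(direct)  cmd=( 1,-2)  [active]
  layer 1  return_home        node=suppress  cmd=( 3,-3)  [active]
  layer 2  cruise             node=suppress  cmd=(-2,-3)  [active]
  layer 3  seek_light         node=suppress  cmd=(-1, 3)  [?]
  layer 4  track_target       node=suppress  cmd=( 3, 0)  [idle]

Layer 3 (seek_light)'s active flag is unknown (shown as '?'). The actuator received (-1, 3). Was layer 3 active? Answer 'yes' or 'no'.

If layer 3 is active=yes:
  actuator would be (-1, 3)
If layer 3 is active=no:
  actuator would be (-2, -3)
Observed (-1, 3), so layer 3 was active.

yes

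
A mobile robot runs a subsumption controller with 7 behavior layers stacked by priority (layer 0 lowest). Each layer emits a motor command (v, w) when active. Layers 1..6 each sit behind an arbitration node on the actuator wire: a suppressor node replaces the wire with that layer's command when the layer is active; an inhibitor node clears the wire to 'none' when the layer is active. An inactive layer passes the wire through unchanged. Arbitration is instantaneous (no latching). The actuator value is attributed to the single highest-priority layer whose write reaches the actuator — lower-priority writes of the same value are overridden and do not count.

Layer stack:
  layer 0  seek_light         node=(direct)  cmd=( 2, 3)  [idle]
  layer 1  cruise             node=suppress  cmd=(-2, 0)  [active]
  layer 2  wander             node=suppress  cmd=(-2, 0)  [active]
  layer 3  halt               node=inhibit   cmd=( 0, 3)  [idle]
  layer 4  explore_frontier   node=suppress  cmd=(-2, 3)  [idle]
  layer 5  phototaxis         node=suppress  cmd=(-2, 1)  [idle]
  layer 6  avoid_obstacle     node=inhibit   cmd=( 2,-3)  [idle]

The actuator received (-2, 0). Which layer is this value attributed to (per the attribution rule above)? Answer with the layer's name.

wander

L0 seek_light: idle → wire = none
L1 cruise: active, suppressor → wire = (-2, 0)
L2 wander: active, suppressor → wire = (-2, 0)
L3 halt: idle → wire stays (-2, 0)
L4 explore_frontier: idle → wire stays (-2, 0)
L5 phototaxis: idle → wire stays (-2, 0)
L6 avoid_obstacle: idle → wire stays (-2, 0)
actuator = (-2, 0)
last writer: layer 2 = wander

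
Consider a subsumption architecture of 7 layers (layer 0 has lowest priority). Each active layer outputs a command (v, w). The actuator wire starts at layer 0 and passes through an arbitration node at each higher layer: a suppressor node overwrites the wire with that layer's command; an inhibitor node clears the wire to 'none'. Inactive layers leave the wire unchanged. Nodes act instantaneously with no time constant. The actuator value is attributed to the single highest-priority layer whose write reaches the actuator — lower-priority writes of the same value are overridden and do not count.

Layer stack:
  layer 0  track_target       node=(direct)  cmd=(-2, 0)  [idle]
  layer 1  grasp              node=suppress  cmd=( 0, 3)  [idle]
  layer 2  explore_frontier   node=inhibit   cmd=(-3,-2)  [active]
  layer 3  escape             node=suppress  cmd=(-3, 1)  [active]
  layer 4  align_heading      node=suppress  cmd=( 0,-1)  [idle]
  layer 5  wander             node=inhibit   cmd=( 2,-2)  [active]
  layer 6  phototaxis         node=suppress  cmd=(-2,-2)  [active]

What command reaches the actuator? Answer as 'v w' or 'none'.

-2 -2

layer 0 (track_target) idle — none
layer 1 (grasp) idle — unchanged: none
layer 2 (explore_frontier) active — inhibits: none
layer 3 (escape) active — suppresses: (-3, 1)
layer 4 (align_heading) idle — unchanged: (-3, 1)
layer 5 (wander) active — inhibits: none
layer 6 (phototaxis) active — suppresses: (-2, -2)
→ actuator (-2, -2)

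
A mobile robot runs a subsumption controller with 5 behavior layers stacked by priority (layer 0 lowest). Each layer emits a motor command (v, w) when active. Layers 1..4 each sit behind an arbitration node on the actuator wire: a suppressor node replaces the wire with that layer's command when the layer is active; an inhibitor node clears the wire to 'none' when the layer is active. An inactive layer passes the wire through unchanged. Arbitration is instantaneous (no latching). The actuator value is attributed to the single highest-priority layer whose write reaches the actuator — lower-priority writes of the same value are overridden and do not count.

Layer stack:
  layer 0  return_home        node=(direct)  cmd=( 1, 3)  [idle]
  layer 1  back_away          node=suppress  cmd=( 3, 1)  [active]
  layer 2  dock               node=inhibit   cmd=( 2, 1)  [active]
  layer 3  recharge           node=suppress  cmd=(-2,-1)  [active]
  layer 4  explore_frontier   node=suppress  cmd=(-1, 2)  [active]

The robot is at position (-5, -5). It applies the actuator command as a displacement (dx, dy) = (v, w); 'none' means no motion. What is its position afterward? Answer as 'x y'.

[0] return_home off; wire := none
[1] back_away on (suppress); wire := (3, 1)
[2] dock on (inhibit); wire := none
[3] recharge on (suppress); wire := (-2, -1)
[4] explore_frontier on (suppress); wire := (-1, 2)
output (-1, 2)
position: (-5, -5) + (-1, 2) = (-6, -3)

-6 -3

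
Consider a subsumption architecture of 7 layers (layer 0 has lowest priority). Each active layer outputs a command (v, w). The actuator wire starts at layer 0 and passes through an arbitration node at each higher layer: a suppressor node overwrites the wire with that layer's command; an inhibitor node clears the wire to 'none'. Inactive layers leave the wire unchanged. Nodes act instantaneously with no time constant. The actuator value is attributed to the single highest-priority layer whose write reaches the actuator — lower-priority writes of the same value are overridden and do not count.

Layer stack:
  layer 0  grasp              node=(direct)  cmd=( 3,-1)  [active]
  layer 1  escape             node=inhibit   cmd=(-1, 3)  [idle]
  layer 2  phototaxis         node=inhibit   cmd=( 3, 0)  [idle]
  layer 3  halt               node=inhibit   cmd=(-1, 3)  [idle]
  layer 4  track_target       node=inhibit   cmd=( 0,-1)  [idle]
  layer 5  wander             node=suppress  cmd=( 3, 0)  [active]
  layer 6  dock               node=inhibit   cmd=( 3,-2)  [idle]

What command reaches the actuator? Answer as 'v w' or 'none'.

3 0

layer 0 (grasp) active — direct: (3, -1)
layer 1 (escape) idle — unchanged: (3, -1)
layer 2 (phototaxis) idle — unchanged: (3, -1)
layer 3 (halt) idle — unchanged: (3, -1)
layer 4 (track_target) idle — unchanged: (3, -1)
layer 5 (wander) active — suppresses: (3, 0)
layer 6 (dock) idle — unchanged: (3, 0)
→ actuator (3, 0)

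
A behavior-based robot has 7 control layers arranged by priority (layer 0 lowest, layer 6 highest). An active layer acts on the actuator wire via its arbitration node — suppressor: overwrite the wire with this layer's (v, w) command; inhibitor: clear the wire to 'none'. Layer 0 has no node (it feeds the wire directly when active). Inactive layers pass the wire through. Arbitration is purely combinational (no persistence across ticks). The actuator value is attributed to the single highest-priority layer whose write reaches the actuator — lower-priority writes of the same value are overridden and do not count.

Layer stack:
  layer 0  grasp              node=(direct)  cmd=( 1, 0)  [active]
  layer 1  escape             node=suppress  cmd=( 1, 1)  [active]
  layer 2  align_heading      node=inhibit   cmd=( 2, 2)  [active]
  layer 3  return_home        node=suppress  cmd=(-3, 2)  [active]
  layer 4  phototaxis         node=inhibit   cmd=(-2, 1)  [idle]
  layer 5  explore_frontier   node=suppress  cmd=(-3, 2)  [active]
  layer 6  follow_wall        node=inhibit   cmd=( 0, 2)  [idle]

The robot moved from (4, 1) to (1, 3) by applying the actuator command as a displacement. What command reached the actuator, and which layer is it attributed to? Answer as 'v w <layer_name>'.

displacement = (1, 3) − (4, 1) = (-3, 2)
[0] grasp on; wire := (1, 0)
[1] escape on (suppress); wire := (1, 1)
[2] align_heading on (inhibit); wire := none
[3] return_home on (suppress); wire := (-3, 2)
[4] phototaxis off; pass (-3, 2)
[5] explore_frontier on (suppress); wire := (-3, 2)
[6] follow_wall off; pass (-3, 2)
output (-3, 2) — from layer 5 (explore_frontier)

-3 2 explore_frontier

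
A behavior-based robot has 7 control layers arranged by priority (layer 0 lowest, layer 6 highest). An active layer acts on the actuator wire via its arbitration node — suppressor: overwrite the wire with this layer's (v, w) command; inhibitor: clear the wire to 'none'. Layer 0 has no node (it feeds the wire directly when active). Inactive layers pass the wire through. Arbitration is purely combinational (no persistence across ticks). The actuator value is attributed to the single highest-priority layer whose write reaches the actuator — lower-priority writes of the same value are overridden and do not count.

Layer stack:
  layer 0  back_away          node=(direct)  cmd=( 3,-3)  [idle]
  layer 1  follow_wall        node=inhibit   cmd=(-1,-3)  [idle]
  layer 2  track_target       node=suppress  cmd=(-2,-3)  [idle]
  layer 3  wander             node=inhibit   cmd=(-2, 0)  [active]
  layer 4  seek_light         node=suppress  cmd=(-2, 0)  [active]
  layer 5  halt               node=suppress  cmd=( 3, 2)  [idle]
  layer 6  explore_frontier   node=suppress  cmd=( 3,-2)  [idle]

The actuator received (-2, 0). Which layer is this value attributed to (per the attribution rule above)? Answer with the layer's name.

seek_light

[0] back_away off; wire := none
[1] follow_wall off; pass none
[2] track_target off; pass none
[3] wander on (inhibit); wire := none
[4] seek_light on (suppress); wire := (-2, 0)
[5] halt off; pass (-2, 0)
[6] explore_frontier off; pass (-2, 0)
output (-2, 0)
last writer: layer 4 = seek_light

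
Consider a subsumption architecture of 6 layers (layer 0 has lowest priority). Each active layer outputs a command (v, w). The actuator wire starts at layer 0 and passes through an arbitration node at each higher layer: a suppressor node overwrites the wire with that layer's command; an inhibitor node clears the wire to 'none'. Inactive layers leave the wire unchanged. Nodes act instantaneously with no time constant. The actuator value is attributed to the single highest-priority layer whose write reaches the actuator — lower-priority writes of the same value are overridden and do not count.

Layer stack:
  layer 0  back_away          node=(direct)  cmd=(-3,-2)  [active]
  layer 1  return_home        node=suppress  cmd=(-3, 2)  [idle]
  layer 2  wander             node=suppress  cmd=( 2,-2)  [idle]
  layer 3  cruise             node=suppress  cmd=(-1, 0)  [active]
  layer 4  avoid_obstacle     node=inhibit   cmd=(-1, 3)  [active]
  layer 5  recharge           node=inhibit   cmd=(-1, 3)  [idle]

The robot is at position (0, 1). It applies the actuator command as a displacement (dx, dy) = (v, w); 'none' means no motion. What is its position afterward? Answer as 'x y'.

layer 0 (back_away) active — direct: (-3, -2)
layer 1 (return_home) idle — unchanged: (-3, -2)
layer 2 (wander) idle — unchanged: (-3, -2)
layer 3 (cruise) active — suppresses: (-1, 0)
layer 4 (avoid_obstacle) active — inhibits: none
layer 5 (recharge) idle — unchanged: none
→ actuator none
position: (0, 1) + none = (0, 1)

0 1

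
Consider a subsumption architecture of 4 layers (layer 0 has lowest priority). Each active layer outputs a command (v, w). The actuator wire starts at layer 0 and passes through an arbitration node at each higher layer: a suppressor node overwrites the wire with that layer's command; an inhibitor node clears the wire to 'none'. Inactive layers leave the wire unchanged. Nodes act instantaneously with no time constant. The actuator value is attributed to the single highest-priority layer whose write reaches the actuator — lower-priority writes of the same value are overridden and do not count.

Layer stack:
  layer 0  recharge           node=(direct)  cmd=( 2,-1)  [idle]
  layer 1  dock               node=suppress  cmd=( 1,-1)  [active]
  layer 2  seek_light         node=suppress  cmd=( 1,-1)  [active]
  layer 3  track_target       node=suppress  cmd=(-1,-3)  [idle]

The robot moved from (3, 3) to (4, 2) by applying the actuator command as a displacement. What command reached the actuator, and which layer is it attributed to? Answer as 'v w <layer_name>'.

displacement = (4, 2) − (3, 3) = (1, -1)
layer 0 (recharge) idle — none
layer 1 (dock) active — suppresses: (1, -1)
layer 2 (seek_light) active — suppresses: (1, -1)
layer 3 (track_target) idle — unchanged: (1, -1)
→ actuator (1, -1) — from layer 2 (seek_light)

1 -1 seek_light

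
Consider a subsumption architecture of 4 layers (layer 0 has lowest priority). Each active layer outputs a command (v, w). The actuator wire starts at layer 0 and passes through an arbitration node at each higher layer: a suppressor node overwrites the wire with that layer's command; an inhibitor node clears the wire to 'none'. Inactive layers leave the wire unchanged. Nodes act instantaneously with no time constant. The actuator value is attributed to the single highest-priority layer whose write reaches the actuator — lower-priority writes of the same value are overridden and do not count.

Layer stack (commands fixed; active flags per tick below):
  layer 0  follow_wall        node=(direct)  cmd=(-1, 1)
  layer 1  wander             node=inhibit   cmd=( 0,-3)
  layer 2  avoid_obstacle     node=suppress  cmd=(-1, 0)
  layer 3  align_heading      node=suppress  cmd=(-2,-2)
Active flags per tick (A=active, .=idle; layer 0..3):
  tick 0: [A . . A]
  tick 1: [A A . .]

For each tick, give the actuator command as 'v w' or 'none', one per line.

-2 -2
none

tick 0:
  L0 follow_wall: active, feeds wire = (-1, 1)
  L1 wander: idle → wire stays (-1, 1)
  L2 avoid_obstacle: idle → wire stays (-1, 1)
  L3 align_heading: active, suppressor → wire = (-2, -2)
  actuator = (-2, -2)
tick 1:
  L0 follow_wall: active, feeds wire = (-1, 1)
  L1 wander: active, inhibitor → wire = none
  L2 avoid_obstacle: idle → wire stays none
  L3 align_heading: idle → wire stays none
  actuator = none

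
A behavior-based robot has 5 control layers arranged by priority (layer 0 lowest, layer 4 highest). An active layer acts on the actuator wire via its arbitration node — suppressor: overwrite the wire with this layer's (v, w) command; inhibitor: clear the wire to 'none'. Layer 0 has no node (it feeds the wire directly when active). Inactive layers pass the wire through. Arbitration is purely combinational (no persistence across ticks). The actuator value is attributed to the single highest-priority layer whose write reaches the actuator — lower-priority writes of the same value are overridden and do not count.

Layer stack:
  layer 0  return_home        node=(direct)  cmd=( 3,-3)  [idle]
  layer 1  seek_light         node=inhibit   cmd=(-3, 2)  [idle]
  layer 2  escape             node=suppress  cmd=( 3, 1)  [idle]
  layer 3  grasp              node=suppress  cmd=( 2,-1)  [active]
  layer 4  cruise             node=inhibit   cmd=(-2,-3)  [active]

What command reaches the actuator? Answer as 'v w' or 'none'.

none

L0 return_home: idle → wire = none
L1 seek_light: idle → wire stays none
L2 escape: idle → wire stays none
L3 grasp: active, suppressor → wire = (2, -1)
L4 cruise: active, inhibitor → wire = none
actuator = none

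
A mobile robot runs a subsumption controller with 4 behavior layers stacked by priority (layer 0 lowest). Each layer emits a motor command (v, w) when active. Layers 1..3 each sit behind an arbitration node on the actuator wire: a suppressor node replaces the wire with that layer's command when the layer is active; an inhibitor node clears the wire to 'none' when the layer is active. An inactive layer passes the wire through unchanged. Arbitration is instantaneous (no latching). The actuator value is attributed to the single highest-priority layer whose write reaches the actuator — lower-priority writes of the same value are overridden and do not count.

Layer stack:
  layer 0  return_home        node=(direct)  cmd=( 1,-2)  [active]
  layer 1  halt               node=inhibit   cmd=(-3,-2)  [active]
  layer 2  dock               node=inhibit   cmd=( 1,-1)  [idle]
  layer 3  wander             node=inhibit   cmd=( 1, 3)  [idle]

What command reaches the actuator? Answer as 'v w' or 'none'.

none

layer 0 (return_home) active — direct: (1, -2)
layer 1 (halt) active — inhibits: none
layer 2 (dock) idle — unchanged: none
layer 3 (wander) idle — unchanged: none
→ actuator none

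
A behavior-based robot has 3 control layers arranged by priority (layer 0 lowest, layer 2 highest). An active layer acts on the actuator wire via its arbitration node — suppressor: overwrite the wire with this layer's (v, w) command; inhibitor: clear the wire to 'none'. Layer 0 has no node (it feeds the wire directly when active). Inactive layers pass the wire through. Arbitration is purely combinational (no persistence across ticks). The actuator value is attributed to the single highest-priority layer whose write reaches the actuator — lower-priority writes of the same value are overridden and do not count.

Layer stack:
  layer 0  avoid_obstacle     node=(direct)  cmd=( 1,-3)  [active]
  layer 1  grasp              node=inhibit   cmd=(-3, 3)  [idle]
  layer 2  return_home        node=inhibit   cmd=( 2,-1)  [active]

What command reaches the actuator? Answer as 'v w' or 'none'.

[0] avoid_obstacle on; wire := (1, -3)
[1] grasp off; pass (1, -3)
[2] return_home on (inhibit); wire := none
output none

none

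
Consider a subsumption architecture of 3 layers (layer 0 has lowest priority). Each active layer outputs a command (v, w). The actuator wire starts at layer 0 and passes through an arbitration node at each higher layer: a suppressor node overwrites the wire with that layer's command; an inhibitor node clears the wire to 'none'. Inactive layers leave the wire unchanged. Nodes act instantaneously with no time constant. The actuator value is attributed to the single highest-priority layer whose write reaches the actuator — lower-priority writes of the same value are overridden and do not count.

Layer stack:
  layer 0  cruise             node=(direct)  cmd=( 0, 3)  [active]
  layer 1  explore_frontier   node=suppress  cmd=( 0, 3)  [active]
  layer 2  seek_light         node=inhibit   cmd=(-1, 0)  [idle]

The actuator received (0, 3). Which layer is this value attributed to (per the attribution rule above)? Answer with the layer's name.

explore_frontier

[0] cruise on; wire := (0, 3)
[1] explore_frontier on (suppress); wire := (0, 3)
[2] seek_light off; pass (0, 3)
output (0, 3)
last writer: layer 1 = explore_frontier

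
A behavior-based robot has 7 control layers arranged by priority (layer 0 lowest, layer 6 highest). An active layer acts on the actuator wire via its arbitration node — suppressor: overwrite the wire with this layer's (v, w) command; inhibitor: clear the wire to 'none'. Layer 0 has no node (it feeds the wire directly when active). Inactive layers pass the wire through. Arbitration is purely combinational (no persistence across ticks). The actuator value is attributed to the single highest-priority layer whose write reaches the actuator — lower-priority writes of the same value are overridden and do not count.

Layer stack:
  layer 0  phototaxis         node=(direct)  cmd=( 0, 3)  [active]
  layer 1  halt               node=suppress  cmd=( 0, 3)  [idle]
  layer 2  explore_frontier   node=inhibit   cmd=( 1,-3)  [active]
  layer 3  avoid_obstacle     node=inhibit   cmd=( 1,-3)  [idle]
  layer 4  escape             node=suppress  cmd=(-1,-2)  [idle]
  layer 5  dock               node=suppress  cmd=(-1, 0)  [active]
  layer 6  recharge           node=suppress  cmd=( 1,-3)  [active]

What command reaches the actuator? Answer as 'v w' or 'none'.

1 -3

L0 phototaxis: active, feeds wire = (0, 3)
L1 halt: idle → wire stays (0, 3)
L2 explore_frontier: active, inhibitor → wire = none
L3 avoid_obstacle: idle → wire stays none
L4 escape: idle → wire stays none
L5 dock: active, suppressor → wire = (-1, 0)
L6 recharge: active, suppressor → wire = (1, -3)
actuator = (1, -3)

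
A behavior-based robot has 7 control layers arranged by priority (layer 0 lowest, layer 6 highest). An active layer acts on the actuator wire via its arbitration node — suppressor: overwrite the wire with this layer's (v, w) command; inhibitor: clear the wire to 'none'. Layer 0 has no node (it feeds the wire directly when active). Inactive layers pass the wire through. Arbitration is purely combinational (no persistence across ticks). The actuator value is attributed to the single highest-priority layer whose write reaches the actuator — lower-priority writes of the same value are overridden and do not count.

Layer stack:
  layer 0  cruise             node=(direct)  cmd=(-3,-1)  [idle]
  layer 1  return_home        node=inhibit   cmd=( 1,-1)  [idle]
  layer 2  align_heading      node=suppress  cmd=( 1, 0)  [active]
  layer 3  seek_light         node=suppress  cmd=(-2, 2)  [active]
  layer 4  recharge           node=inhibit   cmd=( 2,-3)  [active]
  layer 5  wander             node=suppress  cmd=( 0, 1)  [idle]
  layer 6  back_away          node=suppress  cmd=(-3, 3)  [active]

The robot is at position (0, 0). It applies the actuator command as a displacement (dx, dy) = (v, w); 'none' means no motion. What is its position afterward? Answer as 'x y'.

[0] cruise off; wire := none
[1] return_home off; pass none
[2] align_heading on (suppress); wire := (1, 0)
[3] seek_light on (suppress); wire := (-2, 2)
[4] recharge on (inhibit); wire := none
[5] wander off; pass none
[6] back_away on (suppress); wire := (-3, 3)
output (-3, 3)
position: (0, 0) + (-3, 3) = (-3, 3)

-3 3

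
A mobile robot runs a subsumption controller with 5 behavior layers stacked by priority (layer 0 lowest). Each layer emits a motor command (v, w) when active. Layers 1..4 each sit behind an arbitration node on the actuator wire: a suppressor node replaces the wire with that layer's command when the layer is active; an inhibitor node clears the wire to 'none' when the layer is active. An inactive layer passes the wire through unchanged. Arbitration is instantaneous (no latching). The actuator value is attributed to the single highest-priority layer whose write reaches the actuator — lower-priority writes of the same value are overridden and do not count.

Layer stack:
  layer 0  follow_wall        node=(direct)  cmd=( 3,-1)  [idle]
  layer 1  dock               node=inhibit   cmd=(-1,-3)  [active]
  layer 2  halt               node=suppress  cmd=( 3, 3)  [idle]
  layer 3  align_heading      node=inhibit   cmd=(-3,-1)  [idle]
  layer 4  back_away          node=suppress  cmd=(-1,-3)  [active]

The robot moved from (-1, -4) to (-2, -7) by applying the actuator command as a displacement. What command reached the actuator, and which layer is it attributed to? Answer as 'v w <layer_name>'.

displacement = (-2, -7) − (-1, -4) = (-1, -3)
[0] follow_wall off; wire := none
[1] dock on (inhibit); wire := none
[2] halt off; pass none
[3] align_heading off; pass none
[4] back_away on (suppress); wire := (-1, -3)
output (-1, -3) — from layer 4 (back_away)

-1 -3 back_away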